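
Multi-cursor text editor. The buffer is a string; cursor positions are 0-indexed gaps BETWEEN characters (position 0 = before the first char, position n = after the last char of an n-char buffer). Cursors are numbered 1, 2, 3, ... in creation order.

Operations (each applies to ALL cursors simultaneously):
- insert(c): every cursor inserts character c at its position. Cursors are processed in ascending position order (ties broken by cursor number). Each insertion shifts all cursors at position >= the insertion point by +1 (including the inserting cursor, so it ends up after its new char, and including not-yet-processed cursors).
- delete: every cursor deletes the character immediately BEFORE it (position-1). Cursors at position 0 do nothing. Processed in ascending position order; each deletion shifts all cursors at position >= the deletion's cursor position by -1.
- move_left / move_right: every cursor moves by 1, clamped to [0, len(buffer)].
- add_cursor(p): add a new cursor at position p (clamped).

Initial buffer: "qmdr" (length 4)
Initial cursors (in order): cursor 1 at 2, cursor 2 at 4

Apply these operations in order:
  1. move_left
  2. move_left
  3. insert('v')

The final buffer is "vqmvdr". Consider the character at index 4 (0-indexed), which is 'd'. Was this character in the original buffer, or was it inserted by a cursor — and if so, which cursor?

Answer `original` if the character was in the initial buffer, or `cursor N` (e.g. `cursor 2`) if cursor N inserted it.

After op 1 (move_left): buffer="qmdr" (len 4), cursors c1@1 c2@3, authorship ....
After op 2 (move_left): buffer="qmdr" (len 4), cursors c1@0 c2@2, authorship ....
After op 3 (insert('v')): buffer="vqmvdr" (len 6), cursors c1@1 c2@4, authorship 1..2..
Authorship (.=original, N=cursor N): 1 . . 2 . .
Index 4: author = original

Answer: original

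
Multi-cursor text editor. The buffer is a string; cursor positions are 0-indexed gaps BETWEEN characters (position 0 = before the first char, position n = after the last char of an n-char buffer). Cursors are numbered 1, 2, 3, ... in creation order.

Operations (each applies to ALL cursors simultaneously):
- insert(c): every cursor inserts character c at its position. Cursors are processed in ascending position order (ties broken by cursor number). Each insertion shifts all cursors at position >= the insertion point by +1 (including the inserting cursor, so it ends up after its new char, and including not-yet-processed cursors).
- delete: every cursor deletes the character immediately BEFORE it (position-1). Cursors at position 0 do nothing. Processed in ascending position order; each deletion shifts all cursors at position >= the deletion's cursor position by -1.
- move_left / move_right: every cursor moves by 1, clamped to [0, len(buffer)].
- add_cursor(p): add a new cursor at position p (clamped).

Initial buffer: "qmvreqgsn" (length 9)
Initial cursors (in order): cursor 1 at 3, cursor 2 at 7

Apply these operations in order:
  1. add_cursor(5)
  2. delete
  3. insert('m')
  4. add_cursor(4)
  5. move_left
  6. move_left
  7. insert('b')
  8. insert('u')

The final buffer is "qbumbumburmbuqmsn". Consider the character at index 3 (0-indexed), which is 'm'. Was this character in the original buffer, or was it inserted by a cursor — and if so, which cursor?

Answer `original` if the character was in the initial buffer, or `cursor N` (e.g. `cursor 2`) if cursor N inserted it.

Answer: original

Derivation:
After op 1 (add_cursor(5)): buffer="qmvreqgsn" (len 9), cursors c1@3 c3@5 c2@7, authorship .........
After op 2 (delete): buffer="qmrqsn" (len 6), cursors c1@2 c3@3 c2@4, authorship ......
After op 3 (insert('m')): buffer="qmmrmqmsn" (len 9), cursors c1@3 c3@5 c2@7, authorship ..1.3.2..
After op 4 (add_cursor(4)): buffer="qmmrmqmsn" (len 9), cursors c1@3 c4@4 c3@5 c2@7, authorship ..1.3.2..
After op 5 (move_left): buffer="qmmrmqmsn" (len 9), cursors c1@2 c4@3 c3@4 c2@6, authorship ..1.3.2..
After op 6 (move_left): buffer="qmmrmqmsn" (len 9), cursors c1@1 c4@2 c3@3 c2@5, authorship ..1.3.2..
After op 7 (insert('b')): buffer="qbmbmbrmbqmsn" (len 13), cursors c1@2 c4@4 c3@6 c2@9, authorship .1.413.32.2..
After op 8 (insert('u')): buffer="qbumbumburmbuqmsn" (len 17), cursors c1@3 c4@6 c3@9 c2@13, authorship .11.44133.322.2..
Authorship (.=original, N=cursor N): . 1 1 . 4 4 1 3 3 . 3 2 2 . 2 . .
Index 3: author = original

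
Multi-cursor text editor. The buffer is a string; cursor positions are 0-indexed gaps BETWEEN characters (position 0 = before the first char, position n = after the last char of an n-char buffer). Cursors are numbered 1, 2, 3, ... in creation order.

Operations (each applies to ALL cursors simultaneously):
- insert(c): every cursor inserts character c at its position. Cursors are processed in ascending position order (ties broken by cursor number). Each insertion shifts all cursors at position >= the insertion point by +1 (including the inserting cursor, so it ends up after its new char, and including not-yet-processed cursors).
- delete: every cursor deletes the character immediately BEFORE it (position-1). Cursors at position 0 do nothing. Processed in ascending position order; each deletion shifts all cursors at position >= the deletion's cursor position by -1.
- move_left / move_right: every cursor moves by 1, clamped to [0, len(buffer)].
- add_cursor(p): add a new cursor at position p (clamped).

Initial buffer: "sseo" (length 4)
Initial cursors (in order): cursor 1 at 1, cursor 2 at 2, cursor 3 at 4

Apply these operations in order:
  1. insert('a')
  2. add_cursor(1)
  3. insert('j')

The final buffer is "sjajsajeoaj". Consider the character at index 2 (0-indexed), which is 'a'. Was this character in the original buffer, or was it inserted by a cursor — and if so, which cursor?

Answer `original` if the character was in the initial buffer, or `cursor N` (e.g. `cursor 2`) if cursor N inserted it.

Answer: cursor 1

Derivation:
After op 1 (insert('a')): buffer="sasaeoa" (len 7), cursors c1@2 c2@4 c3@7, authorship .1.2..3
After op 2 (add_cursor(1)): buffer="sasaeoa" (len 7), cursors c4@1 c1@2 c2@4 c3@7, authorship .1.2..3
After op 3 (insert('j')): buffer="sjajsajeoaj" (len 11), cursors c4@2 c1@4 c2@7 c3@11, authorship .411.22..33
Authorship (.=original, N=cursor N): . 4 1 1 . 2 2 . . 3 3
Index 2: author = 1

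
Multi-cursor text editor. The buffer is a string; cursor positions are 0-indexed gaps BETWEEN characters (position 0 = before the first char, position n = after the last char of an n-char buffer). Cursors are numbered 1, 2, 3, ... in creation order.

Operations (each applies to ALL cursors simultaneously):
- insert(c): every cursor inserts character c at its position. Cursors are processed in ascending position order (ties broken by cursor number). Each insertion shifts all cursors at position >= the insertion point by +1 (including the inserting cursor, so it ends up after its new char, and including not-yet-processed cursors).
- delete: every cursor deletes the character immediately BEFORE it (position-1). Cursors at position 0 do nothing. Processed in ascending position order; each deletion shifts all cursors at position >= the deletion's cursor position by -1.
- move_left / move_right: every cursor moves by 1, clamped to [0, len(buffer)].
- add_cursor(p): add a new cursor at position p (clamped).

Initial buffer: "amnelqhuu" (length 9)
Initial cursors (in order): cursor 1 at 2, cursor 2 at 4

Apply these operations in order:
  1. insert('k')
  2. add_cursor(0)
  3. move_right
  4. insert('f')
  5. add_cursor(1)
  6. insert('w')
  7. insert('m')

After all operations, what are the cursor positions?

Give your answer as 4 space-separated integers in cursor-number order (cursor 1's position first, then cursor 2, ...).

After op 1 (insert('k')): buffer="amkneklqhuu" (len 11), cursors c1@3 c2@6, authorship ..1..2.....
After op 2 (add_cursor(0)): buffer="amkneklqhuu" (len 11), cursors c3@0 c1@3 c2@6, authorship ..1..2.....
After op 3 (move_right): buffer="amkneklqhuu" (len 11), cursors c3@1 c1@4 c2@7, authorship ..1..2.....
After op 4 (insert('f')): buffer="afmknfeklfqhuu" (len 14), cursors c3@2 c1@6 c2@10, authorship .3.1.1.2.2....
After op 5 (add_cursor(1)): buffer="afmknfeklfqhuu" (len 14), cursors c4@1 c3@2 c1@6 c2@10, authorship .3.1.1.2.2....
After op 6 (insert('w')): buffer="awfwmknfweklfwqhuu" (len 18), cursors c4@2 c3@4 c1@9 c2@14, authorship .433.1.11.2.22....
After op 7 (insert('m')): buffer="awmfwmmknfwmeklfwmqhuu" (len 22), cursors c4@3 c3@6 c1@12 c2@18, authorship .44333.1.111.2.222....

Answer: 12 18 6 3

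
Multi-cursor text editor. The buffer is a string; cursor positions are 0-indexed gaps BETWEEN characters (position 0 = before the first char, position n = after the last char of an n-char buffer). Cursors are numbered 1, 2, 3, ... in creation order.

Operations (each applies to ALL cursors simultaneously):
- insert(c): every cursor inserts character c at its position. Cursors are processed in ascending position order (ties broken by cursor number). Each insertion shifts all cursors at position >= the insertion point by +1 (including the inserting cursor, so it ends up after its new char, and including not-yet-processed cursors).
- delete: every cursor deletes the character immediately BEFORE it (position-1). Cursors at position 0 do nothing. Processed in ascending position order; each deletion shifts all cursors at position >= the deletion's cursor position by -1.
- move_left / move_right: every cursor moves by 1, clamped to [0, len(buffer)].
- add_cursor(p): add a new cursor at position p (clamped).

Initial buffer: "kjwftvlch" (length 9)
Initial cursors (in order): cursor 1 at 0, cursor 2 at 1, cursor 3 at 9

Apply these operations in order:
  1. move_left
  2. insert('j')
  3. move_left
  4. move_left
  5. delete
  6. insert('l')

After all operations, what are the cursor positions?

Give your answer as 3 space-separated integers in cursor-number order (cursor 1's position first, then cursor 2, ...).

After op 1 (move_left): buffer="kjwftvlch" (len 9), cursors c1@0 c2@0 c3@8, authorship .........
After op 2 (insert('j')): buffer="jjkjwftvlcjh" (len 12), cursors c1@2 c2@2 c3@11, authorship 12........3.
After op 3 (move_left): buffer="jjkjwftvlcjh" (len 12), cursors c1@1 c2@1 c3@10, authorship 12........3.
After op 4 (move_left): buffer="jjkjwftvlcjh" (len 12), cursors c1@0 c2@0 c3@9, authorship 12........3.
After op 5 (delete): buffer="jjkjwftvcjh" (len 11), cursors c1@0 c2@0 c3@8, authorship 12.......3.
After op 6 (insert('l')): buffer="lljjkjwftvlcjh" (len 14), cursors c1@2 c2@2 c3@11, authorship 1212......3.3.

Answer: 2 2 11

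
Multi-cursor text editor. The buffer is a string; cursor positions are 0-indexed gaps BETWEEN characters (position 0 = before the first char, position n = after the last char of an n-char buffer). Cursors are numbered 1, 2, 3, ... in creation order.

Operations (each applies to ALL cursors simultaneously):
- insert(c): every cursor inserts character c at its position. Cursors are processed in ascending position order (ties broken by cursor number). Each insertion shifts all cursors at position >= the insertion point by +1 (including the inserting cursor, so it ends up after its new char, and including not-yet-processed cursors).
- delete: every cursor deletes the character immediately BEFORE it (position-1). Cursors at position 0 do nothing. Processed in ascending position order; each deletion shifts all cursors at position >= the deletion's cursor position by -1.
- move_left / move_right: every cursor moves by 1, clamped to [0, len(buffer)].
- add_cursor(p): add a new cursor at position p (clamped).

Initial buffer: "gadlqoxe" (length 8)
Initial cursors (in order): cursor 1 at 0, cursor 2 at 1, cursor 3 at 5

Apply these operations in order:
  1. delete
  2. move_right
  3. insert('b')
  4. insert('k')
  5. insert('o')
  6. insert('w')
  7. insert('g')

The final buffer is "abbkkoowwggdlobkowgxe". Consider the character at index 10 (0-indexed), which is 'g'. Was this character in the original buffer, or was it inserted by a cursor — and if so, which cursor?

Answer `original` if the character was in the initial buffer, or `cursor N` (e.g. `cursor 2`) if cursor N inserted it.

After op 1 (delete): buffer="adloxe" (len 6), cursors c1@0 c2@0 c3@3, authorship ......
After op 2 (move_right): buffer="adloxe" (len 6), cursors c1@1 c2@1 c3@4, authorship ......
After op 3 (insert('b')): buffer="abbdlobxe" (len 9), cursors c1@3 c2@3 c3@7, authorship .12...3..
After op 4 (insert('k')): buffer="abbkkdlobkxe" (len 12), cursors c1@5 c2@5 c3@10, authorship .1212...33..
After op 5 (insert('o')): buffer="abbkkoodlobkoxe" (len 15), cursors c1@7 c2@7 c3@13, authorship .121212...333..
After op 6 (insert('w')): buffer="abbkkoowwdlobkowxe" (len 18), cursors c1@9 c2@9 c3@16, authorship .12121212...3333..
After op 7 (insert('g')): buffer="abbkkoowwggdlobkowgxe" (len 21), cursors c1@11 c2@11 c3@19, authorship .1212121212...33333..
Authorship (.=original, N=cursor N): . 1 2 1 2 1 2 1 2 1 2 . . . 3 3 3 3 3 . .
Index 10: author = 2

Answer: cursor 2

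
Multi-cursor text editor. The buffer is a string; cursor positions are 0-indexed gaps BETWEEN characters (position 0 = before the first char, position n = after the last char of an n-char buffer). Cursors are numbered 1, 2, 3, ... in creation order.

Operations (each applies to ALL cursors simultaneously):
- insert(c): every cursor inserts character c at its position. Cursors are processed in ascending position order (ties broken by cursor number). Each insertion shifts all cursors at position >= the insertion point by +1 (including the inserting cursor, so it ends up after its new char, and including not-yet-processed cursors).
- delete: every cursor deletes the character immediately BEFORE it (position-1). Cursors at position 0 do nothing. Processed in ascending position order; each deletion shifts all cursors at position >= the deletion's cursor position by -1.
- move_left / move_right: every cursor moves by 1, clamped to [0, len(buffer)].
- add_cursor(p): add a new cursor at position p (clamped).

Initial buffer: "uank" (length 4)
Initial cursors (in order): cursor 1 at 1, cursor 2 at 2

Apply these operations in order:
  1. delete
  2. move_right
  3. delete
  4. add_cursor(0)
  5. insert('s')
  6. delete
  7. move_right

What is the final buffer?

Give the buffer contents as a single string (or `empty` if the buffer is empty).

After op 1 (delete): buffer="nk" (len 2), cursors c1@0 c2@0, authorship ..
After op 2 (move_right): buffer="nk" (len 2), cursors c1@1 c2@1, authorship ..
After op 3 (delete): buffer="k" (len 1), cursors c1@0 c2@0, authorship .
After op 4 (add_cursor(0)): buffer="k" (len 1), cursors c1@0 c2@0 c3@0, authorship .
After op 5 (insert('s')): buffer="sssk" (len 4), cursors c1@3 c2@3 c3@3, authorship 123.
After op 6 (delete): buffer="k" (len 1), cursors c1@0 c2@0 c3@0, authorship .
After op 7 (move_right): buffer="k" (len 1), cursors c1@1 c2@1 c3@1, authorship .

Answer: k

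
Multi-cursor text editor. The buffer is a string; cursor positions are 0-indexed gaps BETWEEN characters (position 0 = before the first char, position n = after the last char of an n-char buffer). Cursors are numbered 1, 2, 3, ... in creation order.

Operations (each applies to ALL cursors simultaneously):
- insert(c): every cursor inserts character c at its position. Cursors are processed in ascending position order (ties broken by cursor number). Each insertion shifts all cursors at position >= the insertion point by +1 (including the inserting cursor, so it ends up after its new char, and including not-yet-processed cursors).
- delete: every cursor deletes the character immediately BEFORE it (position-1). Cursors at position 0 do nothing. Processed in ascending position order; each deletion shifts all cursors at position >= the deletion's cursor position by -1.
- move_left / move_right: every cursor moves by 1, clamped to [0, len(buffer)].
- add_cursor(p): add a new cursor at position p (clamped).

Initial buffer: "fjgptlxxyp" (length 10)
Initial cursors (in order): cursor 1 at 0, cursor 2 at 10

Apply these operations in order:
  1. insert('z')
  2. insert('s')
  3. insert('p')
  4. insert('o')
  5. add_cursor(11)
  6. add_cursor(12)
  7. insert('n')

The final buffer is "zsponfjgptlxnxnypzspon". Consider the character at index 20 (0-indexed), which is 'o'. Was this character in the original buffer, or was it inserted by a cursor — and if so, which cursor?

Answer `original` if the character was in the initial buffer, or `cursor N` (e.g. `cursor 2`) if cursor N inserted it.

After op 1 (insert('z')): buffer="zfjgptlxxypz" (len 12), cursors c1@1 c2@12, authorship 1..........2
After op 2 (insert('s')): buffer="zsfjgptlxxypzs" (len 14), cursors c1@2 c2@14, authorship 11..........22
After op 3 (insert('p')): buffer="zspfjgptlxxypzsp" (len 16), cursors c1@3 c2@16, authorship 111..........222
After op 4 (insert('o')): buffer="zspofjgptlxxypzspo" (len 18), cursors c1@4 c2@18, authorship 1111..........2222
After op 5 (add_cursor(11)): buffer="zspofjgptlxxypzspo" (len 18), cursors c1@4 c3@11 c2@18, authorship 1111..........2222
After op 6 (add_cursor(12)): buffer="zspofjgptlxxypzspo" (len 18), cursors c1@4 c3@11 c4@12 c2@18, authorship 1111..........2222
After op 7 (insert('n')): buffer="zsponfjgptlxnxnypzspon" (len 22), cursors c1@5 c3@13 c4@15 c2@22, authorship 11111.......3.4..22222
Authorship (.=original, N=cursor N): 1 1 1 1 1 . . . . . . . 3 . 4 . . 2 2 2 2 2
Index 20: author = 2

Answer: cursor 2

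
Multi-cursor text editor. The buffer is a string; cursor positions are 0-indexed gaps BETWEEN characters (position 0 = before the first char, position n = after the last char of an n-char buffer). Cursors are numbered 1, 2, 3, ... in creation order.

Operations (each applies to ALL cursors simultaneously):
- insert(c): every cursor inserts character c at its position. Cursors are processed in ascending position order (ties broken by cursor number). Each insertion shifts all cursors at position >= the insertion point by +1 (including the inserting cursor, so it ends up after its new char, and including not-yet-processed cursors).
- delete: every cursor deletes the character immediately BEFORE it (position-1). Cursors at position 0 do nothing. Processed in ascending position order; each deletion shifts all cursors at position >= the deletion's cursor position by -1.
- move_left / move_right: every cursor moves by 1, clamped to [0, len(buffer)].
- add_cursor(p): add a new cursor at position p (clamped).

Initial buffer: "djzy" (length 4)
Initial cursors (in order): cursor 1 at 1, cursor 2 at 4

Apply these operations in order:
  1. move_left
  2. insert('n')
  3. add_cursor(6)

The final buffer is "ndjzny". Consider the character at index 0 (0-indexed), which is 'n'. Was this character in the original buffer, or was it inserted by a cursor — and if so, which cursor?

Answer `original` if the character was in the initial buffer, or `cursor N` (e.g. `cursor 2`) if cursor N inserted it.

Answer: cursor 1

Derivation:
After op 1 (move_left): buffer="djzy" (len 4), cursors c1@0 c2@3, authorship ....
After op 2 (insert('n')): buffer="ndjzny" (len 6), cursors c1@1 c2@5, authorship 1...2.
After op 3 (add_cursor(6)): buffer="ndjzny" (len 6), cursors c1@1 c2@5 c3@6, authorship 1...2.
Authorship (.=original, N=cursor N): 1 . . . 2 .
Index 0: author = 1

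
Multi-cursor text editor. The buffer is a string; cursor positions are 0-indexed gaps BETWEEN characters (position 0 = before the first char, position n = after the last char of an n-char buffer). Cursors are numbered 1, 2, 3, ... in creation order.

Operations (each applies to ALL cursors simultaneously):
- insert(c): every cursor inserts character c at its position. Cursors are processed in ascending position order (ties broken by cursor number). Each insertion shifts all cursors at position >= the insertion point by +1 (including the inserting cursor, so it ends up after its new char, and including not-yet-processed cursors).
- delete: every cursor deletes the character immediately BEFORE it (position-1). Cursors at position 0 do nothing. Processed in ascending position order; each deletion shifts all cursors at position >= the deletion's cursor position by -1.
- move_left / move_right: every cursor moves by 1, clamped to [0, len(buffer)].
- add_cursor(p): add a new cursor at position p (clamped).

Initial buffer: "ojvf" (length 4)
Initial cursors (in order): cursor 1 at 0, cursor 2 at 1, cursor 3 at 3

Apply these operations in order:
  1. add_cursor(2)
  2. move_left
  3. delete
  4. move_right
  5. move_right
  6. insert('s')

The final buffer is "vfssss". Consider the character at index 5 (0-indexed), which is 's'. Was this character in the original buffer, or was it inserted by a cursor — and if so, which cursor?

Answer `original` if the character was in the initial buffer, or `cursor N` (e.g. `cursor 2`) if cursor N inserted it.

Answer: cursor 4

Derivation:
After op 1 (add_cursor(2)): buffer="ojvf" (len 4), cursors c1@0 c2@1 c4@2 c3@3, authorship ....
After op 2 (move_left): buffer="ojvf" (len 4), cursors c1@0 c2@0 c4@1 c3@2, authorship ....
After op 3 (delete): buffer="vf" (len 2), cursors c1@0 c2@0 c3@0 c4@0, authorship ..
After op 4 (move_right): buffer="vf" (len 2), cursors c1@1 c2@1 c3@1 c4@1, authorship ..
After op 5 (move_right): buffer="vf" (len 2), cursors c1@2 c2@2 c3@2 c4@2, authorship ..
After op 6 (insert('s')): buffer="vfssss" (len 6), cursors c1@6 c2@6 c3@6 c4@6, authorship ..1234
Authorship (.=original, N=cursor N): . . 1 2 3 4
Index 5: author = 4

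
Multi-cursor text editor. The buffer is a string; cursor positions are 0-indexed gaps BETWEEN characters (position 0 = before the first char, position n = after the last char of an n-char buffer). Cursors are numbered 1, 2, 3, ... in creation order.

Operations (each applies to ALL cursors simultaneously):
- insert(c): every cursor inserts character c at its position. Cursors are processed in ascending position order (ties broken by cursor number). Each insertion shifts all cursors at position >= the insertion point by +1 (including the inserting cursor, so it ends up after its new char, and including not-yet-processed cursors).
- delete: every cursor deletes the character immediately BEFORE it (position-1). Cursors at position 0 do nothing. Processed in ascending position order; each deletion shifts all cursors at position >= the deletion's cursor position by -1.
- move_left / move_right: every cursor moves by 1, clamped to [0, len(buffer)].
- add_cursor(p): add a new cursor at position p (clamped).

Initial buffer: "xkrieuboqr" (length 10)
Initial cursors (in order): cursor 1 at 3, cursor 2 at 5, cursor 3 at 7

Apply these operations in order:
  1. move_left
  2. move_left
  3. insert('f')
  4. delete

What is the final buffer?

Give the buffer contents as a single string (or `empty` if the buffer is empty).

After op 1 (move_left): buffer="xkrieuboqr" (len 10), cursors c1@2 c2@4 c3@6, authorship ..........
After op 2 (move_left): buffer="xkrieuboqr" (len 10), cursors c1@1 c2@3 c3@5, authorship ..........
After op 3 (insert('f')): buffer="xfkrfiefuboqr" (len 13), cursors c1@2 c2@5 c3@8, authorship .1..2..3.....
After op 4 (delete): buffer="xkrieuboqr" (len 10), cursors c1@1 c2@3 c3@5, authorship ..........

Answer: xkrieuboqr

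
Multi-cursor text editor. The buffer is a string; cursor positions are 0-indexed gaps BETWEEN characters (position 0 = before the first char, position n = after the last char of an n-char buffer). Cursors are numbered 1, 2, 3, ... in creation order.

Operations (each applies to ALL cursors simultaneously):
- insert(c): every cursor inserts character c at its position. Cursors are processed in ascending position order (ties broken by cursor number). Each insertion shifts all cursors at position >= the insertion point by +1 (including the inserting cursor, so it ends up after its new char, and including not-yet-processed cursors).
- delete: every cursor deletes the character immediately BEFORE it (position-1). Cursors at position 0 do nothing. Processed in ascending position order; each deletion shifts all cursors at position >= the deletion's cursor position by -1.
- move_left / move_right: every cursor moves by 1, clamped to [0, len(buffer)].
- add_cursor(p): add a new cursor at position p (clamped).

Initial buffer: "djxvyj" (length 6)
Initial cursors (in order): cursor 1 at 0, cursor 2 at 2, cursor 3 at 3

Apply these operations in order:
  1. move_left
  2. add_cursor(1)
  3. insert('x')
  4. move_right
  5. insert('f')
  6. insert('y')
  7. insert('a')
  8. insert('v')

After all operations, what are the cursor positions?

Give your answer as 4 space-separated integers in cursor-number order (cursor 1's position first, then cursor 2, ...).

Answer: 6 17 23 17

Derivation:
After op 1 (move_left): buffer="djxvyj" (len 6), cursors c1@0 c2@1 c3@2, authorship ......
After op 2 (add_cursor(1)): buffer="djxvyj" (len 6), cursors c1@0 c2@1 c4@1 c3@2, authorship ......
After op 3 (insert('x')): buffer="xdxxjxxvyj" (len 10), cursors c1@1 c2@4 c4@4 c3@6, authorship 1.24.3....
After op 4 (move_right): buffer="xdxxjxxvyj" (len 10), cursors c1@2 c2@5 c4@5 c3@7, authorship 1.24.3....
After op 5 (insert('f')): buffer="xdfxxjffxxfvyj" (len 14), cursors c1@3 c2@8 c4@8 c3@11, authorship 1.124.243.3...
After op 6 (insert('y')): buffer="xdfyxxjffyyxxfyvyj" (len 18), cursors c1@4 c2@11 c4@11 c3@15, authorship 1.1124.24243.33...
After op 7 (insert('a')): buffer="xdfyaxxjffyyaaxxfyavyj" (len 22), cursors c1@5 c2@14 c4@14 c3@19, authorship 1.11124.2424243.333...
After op 8 (insert('v')): buffer="xdfyavxxjffyyaavvxxfyavvyj" (len 26), cursors c1@6 c2@17 c4@17 c3@23, authorship 1.111124.242424243.3333...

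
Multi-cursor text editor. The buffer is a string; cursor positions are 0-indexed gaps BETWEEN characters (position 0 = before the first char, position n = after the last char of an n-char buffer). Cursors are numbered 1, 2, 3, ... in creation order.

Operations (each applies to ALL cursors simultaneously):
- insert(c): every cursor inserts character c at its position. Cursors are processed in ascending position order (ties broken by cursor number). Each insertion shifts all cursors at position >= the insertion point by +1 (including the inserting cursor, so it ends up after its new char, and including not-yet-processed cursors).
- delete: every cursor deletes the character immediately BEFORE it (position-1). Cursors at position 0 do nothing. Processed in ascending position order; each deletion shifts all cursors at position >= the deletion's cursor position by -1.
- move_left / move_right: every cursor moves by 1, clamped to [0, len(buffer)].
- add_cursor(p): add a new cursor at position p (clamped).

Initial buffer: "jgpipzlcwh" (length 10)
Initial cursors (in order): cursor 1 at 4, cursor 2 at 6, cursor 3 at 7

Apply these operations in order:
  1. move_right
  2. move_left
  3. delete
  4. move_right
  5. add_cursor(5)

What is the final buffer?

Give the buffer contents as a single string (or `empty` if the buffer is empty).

After op 1 (move_right): buffer="jgpipzlcwh" (len 10), cursors c1@5 c2@7 c3@8, authorship ..........
After op 2 (move_left): buffer="jgpipzlcwh" (len 10), cursors c1@4 c2@6 c3@7, authorship ..........
After op 3 (delete): buffer="jgppcwh" (len 7), cursors c1@3 c2@4 c3@4, authorship .......
After op 4 (move_right): buffer="jgppcwh" (len 7), cursors c1@4 c2@5 c3@5, authorship .......
After op 5 (add_cursor(5)): buffer="jgppcwh" (len 7), cursors c1@4 c2@5 c3@5 c4@5, authorship .......

Answer: jgppcwh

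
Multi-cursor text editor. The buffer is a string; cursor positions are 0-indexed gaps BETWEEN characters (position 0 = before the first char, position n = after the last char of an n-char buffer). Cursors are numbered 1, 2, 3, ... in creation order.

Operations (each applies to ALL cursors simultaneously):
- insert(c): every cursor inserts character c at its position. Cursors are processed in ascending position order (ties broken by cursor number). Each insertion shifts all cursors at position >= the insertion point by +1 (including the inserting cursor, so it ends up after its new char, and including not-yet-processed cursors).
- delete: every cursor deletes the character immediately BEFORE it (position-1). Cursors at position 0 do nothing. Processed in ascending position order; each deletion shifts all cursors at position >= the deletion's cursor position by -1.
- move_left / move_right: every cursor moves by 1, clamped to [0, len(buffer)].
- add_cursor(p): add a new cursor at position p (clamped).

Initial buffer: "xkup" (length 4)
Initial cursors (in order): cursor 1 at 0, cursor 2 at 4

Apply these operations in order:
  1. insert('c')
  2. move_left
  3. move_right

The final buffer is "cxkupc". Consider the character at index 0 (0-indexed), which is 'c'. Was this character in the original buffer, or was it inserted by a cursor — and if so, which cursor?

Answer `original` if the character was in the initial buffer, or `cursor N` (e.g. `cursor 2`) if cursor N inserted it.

Answer: cursor 1

Derivation:
After op 1 (insert('c')): buffer="cxkupc" (len 6), cursors c1@1 c2@6, authorship 1....2
After op 2 (move_left): buffer="cxkupc" (len 6), cursors c1@0 c2@5, authorship 1....2
After op 3 (move_right): buffer="cxkupc" (len 6), cursors c1@1 c2@6, authorship 1....2
Authorship (.=original, N=cursor N): 1 . . . . 2
Index 0: author = 1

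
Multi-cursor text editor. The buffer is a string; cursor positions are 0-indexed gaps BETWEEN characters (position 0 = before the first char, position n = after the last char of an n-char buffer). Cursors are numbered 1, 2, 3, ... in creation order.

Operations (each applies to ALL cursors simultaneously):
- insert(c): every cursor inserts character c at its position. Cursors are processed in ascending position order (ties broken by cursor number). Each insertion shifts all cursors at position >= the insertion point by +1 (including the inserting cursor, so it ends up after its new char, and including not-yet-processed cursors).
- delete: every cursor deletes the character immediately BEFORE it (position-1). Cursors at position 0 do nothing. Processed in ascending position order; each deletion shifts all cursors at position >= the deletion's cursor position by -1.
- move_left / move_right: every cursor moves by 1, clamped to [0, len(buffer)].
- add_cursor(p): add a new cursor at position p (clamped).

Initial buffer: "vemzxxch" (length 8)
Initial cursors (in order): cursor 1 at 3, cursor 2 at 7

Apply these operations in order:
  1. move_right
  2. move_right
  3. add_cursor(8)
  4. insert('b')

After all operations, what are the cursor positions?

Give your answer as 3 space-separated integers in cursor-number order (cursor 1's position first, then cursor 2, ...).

After op 1 (move_right): buffer="vemzxxch" (len 8), cursors c1@4 c2@8, authorship ........
After op 2 (move_right): buffer="vemzxxch" (len 8), cursors c1@5 c2@8, authorship ........
After op 3 (add_cursor(8)): buffer="vemzxxch" (len 8), cursors c1@5 c2@8 c3@8, authorship ........
After op 4 (insert('b')): buffer="vemzxbxchbb" (len 11), cursors c1@6 c2@11 c3@11, authorship .....1...23

Answer: 6 11 11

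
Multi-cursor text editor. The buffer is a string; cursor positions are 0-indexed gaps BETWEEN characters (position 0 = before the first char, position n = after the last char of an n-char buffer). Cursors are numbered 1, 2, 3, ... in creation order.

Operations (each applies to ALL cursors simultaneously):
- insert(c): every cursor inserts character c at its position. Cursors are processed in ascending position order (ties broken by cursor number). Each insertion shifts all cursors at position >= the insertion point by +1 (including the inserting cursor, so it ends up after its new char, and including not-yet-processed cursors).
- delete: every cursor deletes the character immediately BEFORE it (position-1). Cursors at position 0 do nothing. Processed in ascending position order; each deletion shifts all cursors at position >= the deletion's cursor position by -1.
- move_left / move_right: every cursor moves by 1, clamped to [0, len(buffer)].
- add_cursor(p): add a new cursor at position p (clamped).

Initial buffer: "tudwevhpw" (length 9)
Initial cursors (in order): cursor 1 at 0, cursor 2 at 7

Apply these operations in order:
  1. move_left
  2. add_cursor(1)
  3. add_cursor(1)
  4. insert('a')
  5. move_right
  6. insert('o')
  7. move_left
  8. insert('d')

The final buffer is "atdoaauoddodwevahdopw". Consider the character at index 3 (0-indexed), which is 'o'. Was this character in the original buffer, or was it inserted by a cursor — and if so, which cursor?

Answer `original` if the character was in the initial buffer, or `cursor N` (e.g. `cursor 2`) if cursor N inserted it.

Answer: cursor 1

Derivation:
After op 1 (move_left): buffer="tudwevhpw" (len 9), cursors c1@0 c2@6, authorship .........
After op 2 (add_cursor(1)): buffer="tudwevhpw" (len 9), cursors c1@0 c3@1 c2@6, authorship .........
After op 3 (add_cursor(1)): buffer="tudwevhpw" (len 9), cursors c1@0 c3@1 c4@1 c2@6, authorship .........
After op 4 (insert('a')): buffer="ataaudwevahpw" (len 13), cursors c1@1 c3@4 c4@4 c2@10, authorship 1.34.....2...
After op 5 (move_right): buffer="ataaudwevahpw" (len 13), cursors c1@2 c3@5 c4@5 c2@11, authorship 1.34.....2...
After op 6 (insert('o')): buffer="atoaauoodwevahopw" (len 17), cursors c1@3 c3@8 c4@8 c2@15, authorship 1.134.34....2.2..
After op 7 (move_left): buffer="atoaauoodwevahopw" (len 17), cursors c1@2 c3@7 c4@7 c2@14, authorship 1.134.34....2.2..
After op 8 (insert('d')): buffer="atdoaauoddodwevahdopw" (len 21), cursors c1@3 c3@10 c4@10 c2@18, authorship 1.1134.3344....2.22..
Authorship (.=original, N=cursor N): 1 . 1 1 3 4 . 3 3 4 4 . . . . 2 . 2 2 . .
Index 3: author = 1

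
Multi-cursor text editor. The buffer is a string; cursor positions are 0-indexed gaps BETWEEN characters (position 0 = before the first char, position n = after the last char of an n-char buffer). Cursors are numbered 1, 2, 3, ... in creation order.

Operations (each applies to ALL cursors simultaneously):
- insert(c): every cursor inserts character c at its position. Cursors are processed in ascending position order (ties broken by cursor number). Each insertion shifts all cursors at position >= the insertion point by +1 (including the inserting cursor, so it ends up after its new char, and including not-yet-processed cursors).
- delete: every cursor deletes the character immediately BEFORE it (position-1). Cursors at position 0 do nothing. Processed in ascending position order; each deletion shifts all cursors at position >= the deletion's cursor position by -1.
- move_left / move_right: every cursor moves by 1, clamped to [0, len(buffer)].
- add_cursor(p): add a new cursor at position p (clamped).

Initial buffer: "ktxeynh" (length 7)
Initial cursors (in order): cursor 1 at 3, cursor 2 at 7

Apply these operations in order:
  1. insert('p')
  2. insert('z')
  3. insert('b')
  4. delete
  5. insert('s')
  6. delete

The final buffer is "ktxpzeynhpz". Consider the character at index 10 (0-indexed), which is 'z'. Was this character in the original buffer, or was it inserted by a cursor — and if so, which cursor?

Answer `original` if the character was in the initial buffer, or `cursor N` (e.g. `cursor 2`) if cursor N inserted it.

Answer: cursor 2

Derivation:
After op 1 (insert('p')): buffer="ktxpeynhp" (len 9), cursors c1@4 c2@9, authorship ...1....2
After op 2 (insert('z')): buffer="ktxpzeynhpz" (len 11), cursors c1@5 c2@11, authorship ...11....22
After op 3 (insert('b')): buffer="ktxpzbeynhpzb" (len 13), cursors c1@6 c2@13, authorship ...111....222
After op 4 (delete): buffer="ktxpzeynhpz" (len 11), cursors c1@5 c2@11, authorship ...11....22
After op 5 (insert('s')): buffer="ktxpzseynhpzs" (len 13), cursors c1@6 c2@13, authorship ...111....222
After op 6 (delete): buffer="ktxpzeynhpz" (len 11), cursors c1@5 c2@11, authorship ...11....22
Authorship (.=original, N=cursor N): . . . 1 1 . . . . 2 2
Index 10: author = 2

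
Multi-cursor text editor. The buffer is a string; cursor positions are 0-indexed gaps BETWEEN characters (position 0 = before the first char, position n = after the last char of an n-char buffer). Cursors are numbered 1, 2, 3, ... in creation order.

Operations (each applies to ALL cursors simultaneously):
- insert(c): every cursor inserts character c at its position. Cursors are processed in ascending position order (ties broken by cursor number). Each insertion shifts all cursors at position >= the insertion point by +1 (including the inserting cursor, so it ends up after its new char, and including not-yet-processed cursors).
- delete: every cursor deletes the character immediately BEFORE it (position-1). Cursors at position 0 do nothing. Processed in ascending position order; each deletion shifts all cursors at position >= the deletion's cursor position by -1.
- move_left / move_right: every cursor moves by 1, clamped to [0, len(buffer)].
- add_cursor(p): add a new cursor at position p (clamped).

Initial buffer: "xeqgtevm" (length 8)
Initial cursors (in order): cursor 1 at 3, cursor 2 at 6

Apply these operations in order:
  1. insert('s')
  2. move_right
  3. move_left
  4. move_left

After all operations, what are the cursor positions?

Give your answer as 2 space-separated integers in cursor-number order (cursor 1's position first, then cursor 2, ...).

Answer: 3 7

Derivation:
After op 1 (insert('s')): buffer="xeqsgtesvm" (len 10), cursors c1@4 c2@8, authorship ...1...2..
After op 2 (move_right): buffer="xeqsgtesvm" (len 10), cursors c1@5 c2@9, authorship ...1...2..
After op 3 (move_left): buffer="xeqsgtesvm" (len 10), cursors c1@4 c2@8, authorship ...1...2..
After op 4 (move_left): buffer="xeqsgtesvm" (len 10), cursors c1@3 c2@7, authorship ...1...2..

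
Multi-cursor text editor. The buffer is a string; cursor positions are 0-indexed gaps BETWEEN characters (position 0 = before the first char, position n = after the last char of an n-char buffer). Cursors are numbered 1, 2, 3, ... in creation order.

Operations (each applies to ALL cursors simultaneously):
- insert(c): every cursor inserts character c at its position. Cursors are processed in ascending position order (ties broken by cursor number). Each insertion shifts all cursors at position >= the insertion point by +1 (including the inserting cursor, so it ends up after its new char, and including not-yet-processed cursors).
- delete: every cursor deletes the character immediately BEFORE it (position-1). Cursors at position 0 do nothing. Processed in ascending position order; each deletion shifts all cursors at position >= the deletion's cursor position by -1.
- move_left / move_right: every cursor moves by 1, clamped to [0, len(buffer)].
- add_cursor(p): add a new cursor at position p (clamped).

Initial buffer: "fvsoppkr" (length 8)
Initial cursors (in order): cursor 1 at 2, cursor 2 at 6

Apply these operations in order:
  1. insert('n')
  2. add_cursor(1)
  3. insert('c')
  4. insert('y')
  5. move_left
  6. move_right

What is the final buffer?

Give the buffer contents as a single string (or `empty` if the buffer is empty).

After op 1 (insert('n')): buffer="fvnsoppnkr" (len 10), cursors c1@3 c2@8, authorship ..1....2..
After op 2 (add_cursor(1)): buffer="fvnsoppnkr" (len 10), cursors c3@1 c1@3 c2@8, authorship ..1....2..
After op 3 (insert('c')): buffer="fcvncsoppnckr" (len 13), cursors c3@2 c1@5 c2@11, authorship .3.11....22..
After op 4 (insert('y')): buffer="fcyvncysoppncykr" (len 16), cursors c3@3 c1@7 c2@14, authorship .33.111....222..
After op 5 (move_left): buffer="fcyvncysoppncykr" (len 16), cursors c3@2 c1@6 c2@13, authorship .33.111....222..
After op 6 (move_right): buffer="fcyvncysoppncykr" (len 16), cursors c3@3 c1@7 c2@14, authorship .33.111....222..

Answer: fcyvncysoppncykr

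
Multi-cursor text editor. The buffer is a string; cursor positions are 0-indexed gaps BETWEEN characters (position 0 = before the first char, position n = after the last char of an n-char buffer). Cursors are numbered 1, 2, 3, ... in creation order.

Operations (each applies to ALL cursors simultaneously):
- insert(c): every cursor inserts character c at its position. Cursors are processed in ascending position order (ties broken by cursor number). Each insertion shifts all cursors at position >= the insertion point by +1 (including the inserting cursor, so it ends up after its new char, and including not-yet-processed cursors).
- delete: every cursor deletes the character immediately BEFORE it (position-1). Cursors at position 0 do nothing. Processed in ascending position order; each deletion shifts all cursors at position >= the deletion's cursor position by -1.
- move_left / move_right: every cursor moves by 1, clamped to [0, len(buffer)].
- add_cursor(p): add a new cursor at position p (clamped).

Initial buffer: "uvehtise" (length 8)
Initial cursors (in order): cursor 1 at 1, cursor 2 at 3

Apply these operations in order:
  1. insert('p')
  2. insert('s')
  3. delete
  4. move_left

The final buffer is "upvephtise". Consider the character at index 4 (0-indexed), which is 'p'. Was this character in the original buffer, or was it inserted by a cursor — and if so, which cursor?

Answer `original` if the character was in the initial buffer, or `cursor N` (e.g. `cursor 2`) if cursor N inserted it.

After op 1 (insert('p')): buffer="upvephtise" (len 10), cursors c1@2 c2@5, authorship .1..2.....
After op 2 (insert('s')): buffer="upsvepshtise" (len 12), cursors c1@3 c2@7, authorship .11..22.....
After op 3 (delete): buffer="upvephtise" (len 10), cursors c1@2 c2@5, authorship .1..2.....
After op 4 (move_left): buffer="upvephtise" (len 10), cursors c1@1 c2@4, authorship .1..2.....
Authorship (.=original, N=cursor N): . 1 . . 2 . . . . .
Index 4: author = 2

Answer: cursor 2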